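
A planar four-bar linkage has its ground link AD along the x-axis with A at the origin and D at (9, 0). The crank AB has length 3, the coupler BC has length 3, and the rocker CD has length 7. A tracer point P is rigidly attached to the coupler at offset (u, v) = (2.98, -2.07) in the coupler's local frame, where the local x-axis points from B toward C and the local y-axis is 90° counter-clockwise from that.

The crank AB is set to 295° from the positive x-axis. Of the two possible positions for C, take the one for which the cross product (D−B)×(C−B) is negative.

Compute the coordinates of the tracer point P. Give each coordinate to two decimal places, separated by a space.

A=(0,0), D=(9.00,0)
B = A + 3.00·(cos295°, sin295°) = (1.2679, -2.7189)
|BD| = 8.1963
circle(B,3.00) ∩ circle(D,7.00): a=1.6580, h=2.5002
  candidates: C₊=(2.0026,0.1897) cross=20.492; C₋=(3.6614,-4.5276) cross=-20.492
  mode - wants cross < 0 → take C=(3.6614,-4.5276) (cross=-20.492)
ex = (C−B)/|BC| = (0.7978,-0.6029); ey = (0.6029,0.7978)
P = B + 2.98·ex + -2.07·ey = (2.3974,-6.1670)

2.40 -6.17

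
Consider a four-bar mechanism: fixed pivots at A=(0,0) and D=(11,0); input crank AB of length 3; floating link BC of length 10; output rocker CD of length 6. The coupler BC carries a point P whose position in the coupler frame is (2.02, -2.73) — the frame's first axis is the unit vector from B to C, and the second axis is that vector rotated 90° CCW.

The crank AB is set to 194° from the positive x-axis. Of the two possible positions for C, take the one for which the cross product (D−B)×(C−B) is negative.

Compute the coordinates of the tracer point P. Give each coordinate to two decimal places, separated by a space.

-1.90 -3.97

A=(0,0), D=(11.00,0)
B = A + 3.00·(cos194°, sin194°) = (-2.9109, -0.7258)
|BD| = 13.9298
circle(B,10.00) ∩ circle(D,6.00): a=9.2621, h=3.7700
  candidates: C₊=(6.1422,3.5217) cross=52.515; C₋=(6.5351,-4.0081) cross=-52.515
  mode - wants cross < 0 → take C=(6.5351,-4.0081) (cross=-52.515)
ex = (C−B)/|BC| = (0.9446,-0.3282); ey = (0.3282,0.9446)
P = B + 2.02·ex + -2.73·ey = (-1.8989,-3.9675)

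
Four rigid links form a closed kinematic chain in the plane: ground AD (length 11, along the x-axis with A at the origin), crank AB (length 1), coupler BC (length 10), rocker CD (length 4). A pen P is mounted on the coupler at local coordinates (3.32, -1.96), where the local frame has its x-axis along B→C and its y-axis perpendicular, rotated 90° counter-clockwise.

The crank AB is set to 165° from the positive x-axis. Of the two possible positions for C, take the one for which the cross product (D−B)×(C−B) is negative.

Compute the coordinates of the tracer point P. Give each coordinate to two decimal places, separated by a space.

1.51 -2.70

A=(0,0), D=(11.00,0)
B = A + 1.00·(cos165°, sin165°) = (-0.9659, 0.2588)
|BD| = 11.9687
circle(B,10.00) ∩ circle(D,4.00): a=9.4935, h=3.1422
  candidates: C₊=(8.5933,3.1950) cross=37.608; C₋=(8.4574,-3.0879) cross=-37.608
  mode - wants cross < 0 → take C=(8.4574,-3.0879) (cross=-37.608)
ex = (C−B)/|BC| = (0.9423,-0.3347); ey = (0.3347,0.9423)
P = B + 3.32·ex + -1.96·ey = (1.5067,-2.6993)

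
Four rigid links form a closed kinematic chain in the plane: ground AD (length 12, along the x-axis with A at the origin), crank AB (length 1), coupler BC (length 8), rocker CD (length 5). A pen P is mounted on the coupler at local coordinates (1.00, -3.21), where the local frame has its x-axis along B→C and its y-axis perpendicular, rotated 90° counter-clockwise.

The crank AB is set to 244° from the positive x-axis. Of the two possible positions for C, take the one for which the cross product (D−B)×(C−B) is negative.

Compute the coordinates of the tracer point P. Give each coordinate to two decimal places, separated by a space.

A=(0,0), D=(12.00,0)
B = A + 1.00·(cos244°, sin244°) = (-0.4384, -0.8988)
|BD| = 12.4708
circle(B,8.00) ∩ circle(D,5.00): a=7.7991, h=1.7818
  candidates: C₊=(7.2120,1.4405) cross=22.220; C₋=(7.4688,-2.1139) cross=-22.220
  mode - wants cross < 0 → take C=(7.4688,-2.1139) (cross=-22.220)
ex = (C−B)/|BC| = (0.9884,-0.1519); ey = (0.1519,0.9884)
P = B + 1.00·ex + -3.21·ey = (0.0625,-4.2234)

0.06 -4.22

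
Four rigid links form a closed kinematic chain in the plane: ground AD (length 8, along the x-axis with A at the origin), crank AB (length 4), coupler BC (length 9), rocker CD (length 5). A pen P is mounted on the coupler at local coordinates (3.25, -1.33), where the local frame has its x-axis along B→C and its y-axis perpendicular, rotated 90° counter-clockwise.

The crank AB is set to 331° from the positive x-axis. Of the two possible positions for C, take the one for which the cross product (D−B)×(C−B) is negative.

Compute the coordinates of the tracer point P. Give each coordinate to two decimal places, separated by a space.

6.71 -3.36

A=(0,0), D=(8.00,0)
B = A + 4.00·(cos331°, sin331°) = (3.4985, -1.9392)
|BD| = 4.9015
circle(B,9.00) ∩ circle(D,5.00): a=8.1633, h=3.7895
  candidates: C₊=(9.4964,4.7708) cross=18.574; C₋=(12.4950,-2.1898) cross=-18.574
  mode - wants cross < 0 → take C=(12.4950,-2.1898) (cross=-18.574)
ex = (C−B)/|BC| = (0.9996,-0.0278); ey = (0.0278,0.9996)
P = B + 3.25·ex + -1.33·ey = (6.7102,-3.3592)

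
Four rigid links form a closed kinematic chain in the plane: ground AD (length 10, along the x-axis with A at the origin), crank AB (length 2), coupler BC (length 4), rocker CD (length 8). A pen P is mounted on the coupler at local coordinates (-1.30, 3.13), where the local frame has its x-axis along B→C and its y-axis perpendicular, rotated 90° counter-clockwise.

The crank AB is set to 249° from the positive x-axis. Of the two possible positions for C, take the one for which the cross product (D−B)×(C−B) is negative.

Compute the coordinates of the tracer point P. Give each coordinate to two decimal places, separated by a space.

-0.50 1.52

A=(0,0), D=(10.00,0)
B = A + 2.00·(cos249°, sin249°) = (-0.7167, -1.8672)
|BD| = 10.8782
circle(B,4.00) ∩ circle(D,8.00): a=3.2328, h=2.3556
  candidates: C₊=(2.0638,1.0084) cross=25.624; C₋=(2.8724,-3.6329) cross=-25.624
  mode - wants cross < 0 → take C=(2.8724,-3.6329) (cross=-25.624)
ex = (C−B)/|BC| = (0.8973,-0.4414); ey = (0.4414,0.8973)
P = B + -1.30·ex + 3.13·ey = (-0.5015,1.5152)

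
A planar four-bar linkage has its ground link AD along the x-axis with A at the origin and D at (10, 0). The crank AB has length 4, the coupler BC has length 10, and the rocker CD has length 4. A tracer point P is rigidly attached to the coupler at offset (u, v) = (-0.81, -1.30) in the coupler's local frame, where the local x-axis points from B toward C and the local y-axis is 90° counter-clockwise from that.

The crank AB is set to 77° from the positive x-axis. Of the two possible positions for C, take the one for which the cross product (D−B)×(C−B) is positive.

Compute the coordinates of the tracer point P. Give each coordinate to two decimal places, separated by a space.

0.09 2.60

A=(0,0), D=(10.00,0)
B = A + 4.00·(cos77°, sin77°) = (0.8998, 3.8975)
|BD| = 9.8997
circle(B,10.00) ∩ circle(D,4.00): a=9.1924, h=3.9370
  candidates: C₊=(10.8998,3.8975) cross=38.975; C₋=(7.7999,-3.3406) cross=-38.975
  mode + wants cross > 0 → take C=(10.8998,3.8975) (cross=38.975)
ex = (C−B)/|BC| = (1.0000,0.0000); ey = (-0.0000,1.0000)
P = B + -0.81·ex + -1.30·ey = (0.0898,2.5975)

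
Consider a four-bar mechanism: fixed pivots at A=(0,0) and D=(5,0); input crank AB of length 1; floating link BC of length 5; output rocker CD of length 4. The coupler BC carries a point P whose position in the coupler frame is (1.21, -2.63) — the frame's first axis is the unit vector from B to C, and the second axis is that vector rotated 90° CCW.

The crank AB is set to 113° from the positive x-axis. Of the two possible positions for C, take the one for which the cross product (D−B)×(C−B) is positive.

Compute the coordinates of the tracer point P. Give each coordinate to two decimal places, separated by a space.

2.11 -0.54

A=(0,0), D=(5.00,0)
B = A + 1.00·(cos113°, sin113°) = (-0.3907, 0.9205)
|BD| = 5.4688
circle(B,5.00) ∩ circle(D,4.00): a=3.5572, h=3.5137
  candidates: C₊=(3.7072,3.7853) cross=19.216; C₋=(2.5243,-3.1418) cross=-19.216
  mode + wants cross > 0 → take C=(3.7072,3.7853) (cross=19.216)
ex = (C−B)/|BC| = (0.8196,0.5730); ey = (-0.5730,0.8196)
P = B + 1.21·ex + -2.63·ey = (2.1079,-0.5417)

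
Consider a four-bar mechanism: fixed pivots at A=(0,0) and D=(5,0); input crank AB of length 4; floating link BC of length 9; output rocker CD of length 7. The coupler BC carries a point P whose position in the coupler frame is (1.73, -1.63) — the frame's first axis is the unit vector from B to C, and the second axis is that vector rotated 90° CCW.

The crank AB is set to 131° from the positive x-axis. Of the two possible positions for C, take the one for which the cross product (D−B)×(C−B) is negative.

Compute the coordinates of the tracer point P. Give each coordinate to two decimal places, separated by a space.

-3.54 0.83

A=(0,0), D=(5.00,0)
B = A + 4.00·(cos131°, sin131°) = (-2.6242, 3.0188)
|BD| = 8.2001
circle(B,9.00) ∩ circle(D,7.00): a=6.0513, h=6.6620
  candidates: C₊=(5.4546,6.9852) cross=54.629; C₋=(0.5495,-5.4030) cross=-54.629
  mode - wants cross < 0 → take C=(0.5495,-5.4030) (cross=-54.629)
ex = (C−B)/|BC| = (0.3526,-0.9358); ey = (0.9358,0.3526)
P = B + 1.73·ex + -1.63·ey = (-3.5395,0.8252)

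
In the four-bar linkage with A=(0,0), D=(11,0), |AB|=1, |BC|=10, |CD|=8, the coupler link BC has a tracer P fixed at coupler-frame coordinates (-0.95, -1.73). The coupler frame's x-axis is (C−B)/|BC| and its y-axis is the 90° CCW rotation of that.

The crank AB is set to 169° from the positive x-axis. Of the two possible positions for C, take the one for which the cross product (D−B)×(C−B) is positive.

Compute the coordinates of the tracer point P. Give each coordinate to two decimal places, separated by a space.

A=(0,0), D=(11.00,0)
B = A + 1.00·(cos169°, sin169°) = (-0.9816, 0.1908)
|BD| = 11.9831
circle(B,10.00) ∩ circle(D,8.00): a=7.4937, h=6.6215
  candidates: C₊=(6.6165,6.6922) cross=79.347; C₋=(6.4057,-6.5492) cross=-79.347
  mode + wants cross > 0 → take C=(6.6165,6.6922) (cross=79.347)
ex = (C−B)/|BC| = (0.7598,0.6501); ey = (-0.6501,0.7598)
P = B + -0.95·ex + -1.73·ey = (-0.5787,-1.7413)

-0.58 -1.74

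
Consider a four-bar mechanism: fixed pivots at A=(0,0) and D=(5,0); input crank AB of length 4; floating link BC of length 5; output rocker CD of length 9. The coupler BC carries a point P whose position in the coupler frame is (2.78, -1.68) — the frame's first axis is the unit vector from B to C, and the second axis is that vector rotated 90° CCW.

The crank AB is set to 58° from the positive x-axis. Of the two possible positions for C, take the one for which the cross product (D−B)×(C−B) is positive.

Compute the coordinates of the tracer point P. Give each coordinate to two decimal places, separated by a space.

A=(0,0), D=(5.00,0)
B = A + 4.00·(cos58°, sin58°) = (2.1197, 3.3922)
|BD| = 4.4501
circle(B,5.00) ∩ circle(D,9.00): a=-4.0670, h=2.9086
  candidates: C₊=(1.7044,8.3749) cross=12.943; C₋=(-2.7298,4.6098) cross=-12.943
  mode + wants cross > 0 → take C=(1.7044,8.3749) (cross=12.943)
ex = (C−B)/|BC| = (-0.0830,0.9965); ey = (-0.9965,-0.0830)
P = B + 2.78·ex + -1.68·ey = (3.5630,6.3021)

3.56 6.30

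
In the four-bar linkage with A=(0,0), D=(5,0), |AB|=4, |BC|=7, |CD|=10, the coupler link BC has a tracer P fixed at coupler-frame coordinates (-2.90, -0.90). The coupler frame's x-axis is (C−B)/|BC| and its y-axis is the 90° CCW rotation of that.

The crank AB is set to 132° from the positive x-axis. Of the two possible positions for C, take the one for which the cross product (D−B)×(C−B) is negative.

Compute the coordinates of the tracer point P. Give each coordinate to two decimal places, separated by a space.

A=(0,0), D=(5.00,0)
B = A + 4.00·(cos132°, sin132°) = (-2.6765, 2.9726)
|BD| = 8.2320
circle(B,7.00) ∩ circle(D,10.00): a=1.0183, h=6.9255
  candidates: C₊=(0.7739,9.0631) cross=57.011; C₋=(-4.2278,-3.8534) cross=-57.011
  mode - wants cross < 0 → take C=(-4.2278,-3.8534) (cross=-57.011)
ex = (C−B)/|BC| = (-0.2216,-0.9751); ey = (0.9751,-0.2216)
P = B + -2.90·ex + -0.90·ey = (-2.9115,5.9999)

-2.91 6.00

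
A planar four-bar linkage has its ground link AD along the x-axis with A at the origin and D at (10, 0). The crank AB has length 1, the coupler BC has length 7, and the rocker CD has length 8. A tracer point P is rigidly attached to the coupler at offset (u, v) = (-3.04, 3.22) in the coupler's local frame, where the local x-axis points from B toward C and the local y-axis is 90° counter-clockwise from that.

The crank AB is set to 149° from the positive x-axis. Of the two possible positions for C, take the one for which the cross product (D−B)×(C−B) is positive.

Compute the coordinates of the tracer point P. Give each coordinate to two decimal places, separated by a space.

-5.28 0.67

A=(0,0), D=(10.00,0)
B = A + 1.00·(cos149°, sin149°) = (-0.8572, 0.5150)
|BD| = 10.8694
circle(B,7.00) ∩ circle(D,8.00): a=4.7447, h=5.1467
  candidates: C₊=(4.1261,5.4311) cross=55.941; C₋=(3.6383,-4.8507) cross=-55.941
  mode + wants cross > 0 → take C=(4.1261,5.4311) (cross=55.941)
ex = (C−B)/|BC| = (0.7119,0.7023); ey = (-0.7023,0.7119)
P = B + -3.04·ex + 3.22·ey = (-5.2827,0.6723)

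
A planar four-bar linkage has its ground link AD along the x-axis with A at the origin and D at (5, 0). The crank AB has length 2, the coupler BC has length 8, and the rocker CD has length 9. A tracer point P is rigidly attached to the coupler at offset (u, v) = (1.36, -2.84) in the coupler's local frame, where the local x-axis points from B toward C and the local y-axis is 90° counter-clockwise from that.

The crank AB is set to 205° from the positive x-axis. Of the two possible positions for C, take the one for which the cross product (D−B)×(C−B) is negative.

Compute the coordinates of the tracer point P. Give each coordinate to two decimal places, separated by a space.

A=(0,0), D=(5.00,0)
B = A + 2.00·(cos205°, sin205°) = (-1.8126, -0.8452)
|BD| = 6.8648
circle(B,8.00) ∩ circle(D,9.00): a=2.1942, h=7.6932
  candidates: C₊=(-0.5823,7.0596) cross=52.813; C₋=(1.3121,-8.2097) cross=-52.813
  mode - wants cross < 0 → take C=(1.3121,-8.2097) (cross=-52.813)
ex = (C−B)/|BC| = (0.3906,-0.9206); ey = (0.9206,0.3906)
P = B + 1.36·ex + -2.84·ey = (-3.8958,-3.2065)

-3.90 -3.21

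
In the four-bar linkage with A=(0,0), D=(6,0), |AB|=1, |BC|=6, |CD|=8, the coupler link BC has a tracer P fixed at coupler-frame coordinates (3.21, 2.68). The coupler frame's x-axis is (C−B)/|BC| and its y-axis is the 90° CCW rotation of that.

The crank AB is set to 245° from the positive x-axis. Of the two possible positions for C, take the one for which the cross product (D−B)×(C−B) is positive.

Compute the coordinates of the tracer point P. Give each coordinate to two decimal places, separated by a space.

-2.97 2.41

A=(0,0), D=(6.00,0)
B = A + 1.00·(cos245°, sin245°) = (-0.4226, -0.9063)
|BD| = 6.4862
circle(B,6.00) ∩ circle(D,8.00): a=1.0847, h=5.9011
  candidates: C₊=(-0.1731,5.0885) cross=38.276; C₋=(1.4760,-6.5980) cross=-38.276
  mode + wants cross > 0 → take C=(-0.1731,5.0885) (cross=38.276)
ex = (C−B)/|BC| = (0.0416,0.9991); ey = (-0.9991,0.0416)
P = B + 3.21·ex + 2.68·ey = (-2.9668,2.4124)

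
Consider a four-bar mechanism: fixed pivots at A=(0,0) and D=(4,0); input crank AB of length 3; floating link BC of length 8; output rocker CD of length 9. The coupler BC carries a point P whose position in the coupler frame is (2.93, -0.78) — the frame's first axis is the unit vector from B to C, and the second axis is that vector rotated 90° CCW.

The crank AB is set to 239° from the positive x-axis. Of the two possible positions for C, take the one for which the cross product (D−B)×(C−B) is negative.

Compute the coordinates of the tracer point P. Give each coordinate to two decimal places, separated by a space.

A=(0,0), D=(4.00,0)
B = A + 3.00·(cos239°, sin239°) = (-1.5451, -2.5715)
|BD| = 6.1124
circle(B,8.00) ∩ circle(D,9.00): a=1.6656, h=7.8247
  candidates: C₊=(-3.3260,5.2278) cross=47.827; C₋=(3.2578,-8.9693) cross=-47.827
  mode - wants cross < 0 → take C=(3.2578,-8.9693) (cross=-47.827)
ex = (C−B)/|BC| = (0.6004,-0.7997); ey = (0.7997,0.6004)
P = B + 2.93·ex + -0.78·ey = (-0.4098,-5.3830)

-0.41 -5.38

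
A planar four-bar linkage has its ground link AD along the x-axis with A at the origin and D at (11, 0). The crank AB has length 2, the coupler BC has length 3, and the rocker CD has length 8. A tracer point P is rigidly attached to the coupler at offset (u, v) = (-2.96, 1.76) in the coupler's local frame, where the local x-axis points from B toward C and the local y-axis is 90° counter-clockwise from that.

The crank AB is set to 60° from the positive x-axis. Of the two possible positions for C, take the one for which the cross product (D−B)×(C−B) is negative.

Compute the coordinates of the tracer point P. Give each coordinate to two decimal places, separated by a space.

0.32 5.11

A=(0,0), D=(11.00,0)
B = A + 2.00·(cos60°, sin60°) = (1.0000, 1.7321)
|BD| = 10.1489
circle(B,3.00) ∩ circle(D,8.00): a=2.3648, h=1.8460
  candidates: C₊=(3.6451,3.1474) cross=18.735; C₋=(3.0150,-0.4905) cross=-18.735
  mode - wants cross < 0 → take C=(3.0150,-0.4905) (cross=-18.735)
ex = (C−B)/|BC| = (0.6717,-0.7408); ey = (0.7408,0.6717)
P = B + -2.96·ex + 1.76·ey = (0.3157,5.1071)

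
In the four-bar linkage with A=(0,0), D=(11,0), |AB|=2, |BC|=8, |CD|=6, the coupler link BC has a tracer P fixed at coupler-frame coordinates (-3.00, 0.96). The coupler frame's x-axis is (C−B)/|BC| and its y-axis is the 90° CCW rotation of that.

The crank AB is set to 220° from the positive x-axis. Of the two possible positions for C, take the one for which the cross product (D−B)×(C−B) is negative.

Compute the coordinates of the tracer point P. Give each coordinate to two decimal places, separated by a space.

-4.14 0.48

A=(0,0), D=(11.00,0)
B = A + 2.00·(cos220°, sin220°) = (-1.5321, -1.2856)
|BD| = 12.5979
circle(B,8.00) ∩ circle(D,6.00): a=7.4102, h=3.0147
  candidates: C₊=(5.5318,2.4696) cross=37.979; C₋=(6.1471,-3.5284) cross=-37.979
  mode - wants cross < 0 → take C=(6.1471,-3.5284) (cross=-37.979)
ex = (C−B)/|BC| = (0.9599,-0.2803); ey = (0.2803,0.9599)
P = B + -3.00·ex + 0.96·ey = (-4.1426,0.4770)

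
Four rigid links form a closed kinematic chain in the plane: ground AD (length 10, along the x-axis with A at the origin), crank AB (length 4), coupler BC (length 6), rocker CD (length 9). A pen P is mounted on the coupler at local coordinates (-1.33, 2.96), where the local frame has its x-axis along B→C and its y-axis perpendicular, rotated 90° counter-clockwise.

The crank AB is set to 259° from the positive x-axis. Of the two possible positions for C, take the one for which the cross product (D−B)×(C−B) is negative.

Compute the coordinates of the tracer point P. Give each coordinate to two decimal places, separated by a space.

A=(0,0), D=(10.00,0)
B = A + 4.00·(cos259°, sin259°) = (-0.7632, -3.9265)
|BD| = 11.4571
circle(B,6.00) ∩ circle(D,9.00): a=3.7647, h=4.6719
  candidates: C₊=(1.1723,1.7527) cross=53.527; C₋=(4.3746,-7.0253) cross=-53.527
  mode - wants cross < 0 → take C=(4.3746,-7.0253) (cross=-53.527)
ex = (C−B)/|BC| = (0.8563,-0.5165); ey = (0.5165,0.8563)
P = B + -1.33·ex + 2.96·ey = (-0.3734,-0.7049)

-0.37 -0.70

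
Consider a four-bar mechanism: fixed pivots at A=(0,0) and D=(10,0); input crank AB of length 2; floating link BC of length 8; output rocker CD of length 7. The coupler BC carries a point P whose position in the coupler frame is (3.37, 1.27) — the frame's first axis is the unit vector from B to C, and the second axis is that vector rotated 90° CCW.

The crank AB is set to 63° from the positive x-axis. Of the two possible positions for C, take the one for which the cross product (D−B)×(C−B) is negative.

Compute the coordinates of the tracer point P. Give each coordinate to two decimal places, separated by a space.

A=(0,0), D=(10.00,0)
B = A + 2.00·(cos63°, sin63°) = (0.9080, 1.7820)
|BD| = 9.2650
circle(B,8.00) ∩ circle(D,7.00): a=5.4420, h=5.8638
  candidates: C₊=(7.3762,6.4897) cross=54.329; C₋=(5.1205,-5.0190) cross=-54.329
  mode - wants cross < 0 → take C=(5.1205,-5.0190) (cross=-54.329)
ex = (C−B)/|BC| = (0.5266,-0.8501); ey = (0.8501,0.5266)
P = B + 3.37·ex + 1.27·ey = (3.7622,-0.4142)

3.76 -0.41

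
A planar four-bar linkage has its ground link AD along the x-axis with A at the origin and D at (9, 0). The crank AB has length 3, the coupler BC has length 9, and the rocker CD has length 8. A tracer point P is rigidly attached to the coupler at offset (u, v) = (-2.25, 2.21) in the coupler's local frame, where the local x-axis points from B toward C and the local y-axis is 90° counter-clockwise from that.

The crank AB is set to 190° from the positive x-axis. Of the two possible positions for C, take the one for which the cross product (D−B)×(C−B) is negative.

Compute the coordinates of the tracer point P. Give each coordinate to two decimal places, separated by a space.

A=(0,0), D=(9.00,0)
B = A + 3.00·(cos190°, sin190°) = (-2.9544, -0.5209)
|BD| = 11.9658
circle(B,9.00) ∩ circle(D,8.00): a=6.6932, h=6.0167
  candidates: C₊=(3.4705,5.7814) cross=71.994; C₋=(3.9944,-6.2405) cross=-71.994
  mode - wants cross < 0 → take C=(3.9944,-6.2405) (cross=-71.994)
ex = (C−B)/|BC| = (0.7721,-0.6355); ey = (0.6355,0.7721)
P = B + -2.25·ex + 2.21·ey = (-3.2872,2.6153)

-3.29 2.62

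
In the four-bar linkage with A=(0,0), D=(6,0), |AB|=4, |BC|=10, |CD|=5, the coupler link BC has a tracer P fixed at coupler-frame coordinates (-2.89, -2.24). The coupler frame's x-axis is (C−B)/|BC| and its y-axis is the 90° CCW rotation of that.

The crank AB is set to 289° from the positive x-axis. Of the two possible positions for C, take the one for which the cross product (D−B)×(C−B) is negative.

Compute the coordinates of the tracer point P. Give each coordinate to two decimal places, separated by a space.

A=(0,0), D=(6.00,0)
B = A + 4.00·(cos289°, sin289°) = (1.3023, -3.7821)
|BD| = 6.0310
circle(B,10.00) ∩ circle(D,5.00): a=9.2334, h=3.8399
  candidates: C₊=(6.0864,4.9993) cross=23.158; C₋=(10.9025,-0.9827) cross=-23.158
  mode - wants cross < 0 → take C=(10.9025,-0.9827) (cross=-23.158)
ex = (C−B)/|BC| = (0.9600,0.2799); ey = (-0.2799,0.9600)
P = B + -2.89·ex + -2.24·ey = (-0.8451,-6.7415)

-0.85 -6.74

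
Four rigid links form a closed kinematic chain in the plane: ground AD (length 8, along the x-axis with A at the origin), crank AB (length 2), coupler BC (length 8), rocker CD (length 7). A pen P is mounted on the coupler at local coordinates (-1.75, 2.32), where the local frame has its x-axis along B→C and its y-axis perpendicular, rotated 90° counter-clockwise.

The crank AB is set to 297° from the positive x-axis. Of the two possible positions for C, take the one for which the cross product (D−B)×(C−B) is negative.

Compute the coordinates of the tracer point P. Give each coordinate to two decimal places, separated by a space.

1.06 1.12

A=(0,0), D=(8.00,0)
B = A + 2.00·(cos297°, sin297°) = (0.9080, -1.7820)
|BD| = 7.3125
circle(B,8.00) ∩ circle(D,7.00): a=4.6819, h=6.4869
  candidates: C₊=(3.8679,5.6503) cross=47.435; C₋=(7.0295,-6.9324) cross=-47.435
  mode - wants cross < 0 → take C=(7.0295,-6.9324) (cross=-47.435)
ex = (C−B)/|BC| = (0.7652,-0.6438); ey = (0.6438,0.7652)
P = B + -1.75·ex + 2.32·ey = (1.0625,1.1199)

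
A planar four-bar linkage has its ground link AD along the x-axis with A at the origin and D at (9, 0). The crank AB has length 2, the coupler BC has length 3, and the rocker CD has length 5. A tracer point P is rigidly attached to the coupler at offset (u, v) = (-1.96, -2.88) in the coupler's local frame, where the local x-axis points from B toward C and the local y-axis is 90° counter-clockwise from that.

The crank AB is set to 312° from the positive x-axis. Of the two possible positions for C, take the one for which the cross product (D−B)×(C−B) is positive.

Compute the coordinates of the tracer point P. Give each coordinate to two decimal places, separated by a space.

0.93 -4.95

A=(0,0), D=(9.00,0)
B = A + 2.00·(cos312°, sin312°) = (1.3383, -1.4863)
|BD| = 7.8046
circle(B,3.00) ∩ circle(D,5.00): a=2.8772, h=0.8494
  candidates: C₊=(4.0011,-0.1045) cross=6.629; C₋=(4.3246,-1.7722) cross=-6.629
  mode + wants cross > 0 → take C=(4.0011,-0.1045) (cross=6.629)
ex = (C−B)/|BC| = (0.8876,0.4606); ey = (-0.4606,0.8876)
P = B + -1.96·ex + -2.88·ey = (0.9251,-4.9454)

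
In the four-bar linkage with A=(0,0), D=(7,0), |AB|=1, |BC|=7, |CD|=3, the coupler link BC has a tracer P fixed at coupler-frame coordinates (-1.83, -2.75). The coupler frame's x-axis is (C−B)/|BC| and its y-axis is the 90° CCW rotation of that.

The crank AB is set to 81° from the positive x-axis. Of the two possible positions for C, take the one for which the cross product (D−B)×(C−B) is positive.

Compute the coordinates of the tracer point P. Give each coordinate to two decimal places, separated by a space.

-0.81 -2.17

A=(0,0), D=(7.00,0)
B = A + 1.00·(cos81°, sin81°) = (0.1564, 0.9877)
|BD| = 6.9145
circle(B,7.00) ∩ circle(D,3.00): a=6.3497, h=2.9464
  candidates: C₊=(6.8619,2.9968) cross=20.373; C₋=(6.0202,-2.8355) cross=-20.373
  mode + wants cross > 0 → take C=(6.8619,2.9968) (cross=20.373)
ex = (C−B)/|BC| = (0.9579,0.2870); ey = (-0.2870,0.9579)
P = B + -1.83·ex + -2.75·ey = (-0.8073,-2.1718)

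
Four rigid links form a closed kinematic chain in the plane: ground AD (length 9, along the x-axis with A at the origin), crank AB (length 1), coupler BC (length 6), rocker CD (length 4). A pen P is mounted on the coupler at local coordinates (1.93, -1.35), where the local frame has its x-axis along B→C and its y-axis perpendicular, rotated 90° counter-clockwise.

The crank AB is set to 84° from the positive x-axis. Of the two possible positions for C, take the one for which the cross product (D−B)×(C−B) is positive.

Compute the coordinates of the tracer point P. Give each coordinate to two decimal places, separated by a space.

A=(0,0), D=(9.00,0)
B = A + 1.00·(cos84°, sin84°) = (0.1045, 0.9945)
|BD| = 8.9509
circle(B,6.00) ∩ circle(D,4.00): a=5.5927, h=2.1731
  candidates: C₊=(5.9040,2.5327) cross=19.451; C₋=(5.4211,-1.7865) cross=-19.451
  mode + wants cross > 0 → take C=(5.9040,2.5327) (cross=19.451)
ex = (C−B)/|BC| = (0.9666,0.2564); ey = (-0.2564,0.9666)
P = B + 1.93·ex + -1.35·ey = (2.3161,0.1844)

2.32 0.18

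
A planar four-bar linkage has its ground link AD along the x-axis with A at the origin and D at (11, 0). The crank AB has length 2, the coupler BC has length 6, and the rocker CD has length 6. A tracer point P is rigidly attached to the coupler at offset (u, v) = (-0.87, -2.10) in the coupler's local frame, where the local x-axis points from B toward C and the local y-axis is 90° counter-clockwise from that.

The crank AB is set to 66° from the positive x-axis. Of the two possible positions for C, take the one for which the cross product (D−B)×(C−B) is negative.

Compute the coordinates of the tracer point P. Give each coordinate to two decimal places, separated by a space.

-1.21 0.80

A=(0,0), D=(11.00,0)
B = A + 2.00·(cos66°, sin66°) = (0.8135, 1.8271)
|BD| = 10.3491
circle(B,6.00) ∩ circle(D,6.00): a=5.1745, h=3.0371
  candidates: C₊=(6.4429,3.9030) cross=31.431; C₋=(5.3705,-2.0759) cross=-31.431
  mode - wants cross < 0 → take C=(5.3705,-2.0759) (cross=-31.431)
ex = (C−B)/|BC| = (0.7595,-0.6505); ey = (0.6505,0.7595)
P = B + -0.87·ex + -2.10·ey = (-1.2133,0.7980)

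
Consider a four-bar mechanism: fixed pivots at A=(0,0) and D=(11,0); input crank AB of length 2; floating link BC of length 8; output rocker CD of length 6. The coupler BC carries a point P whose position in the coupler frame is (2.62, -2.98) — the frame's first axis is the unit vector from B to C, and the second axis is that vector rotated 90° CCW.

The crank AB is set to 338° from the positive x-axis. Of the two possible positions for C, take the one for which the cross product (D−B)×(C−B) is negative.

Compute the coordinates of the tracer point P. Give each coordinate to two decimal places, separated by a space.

2.26 -4.70

A=(0,0), D=(11.00,0)
B = A + 2.00·(cos338°, sin338°) = (1.8544, -0.7492)
|BD| = 9.1763
circle(B,8.00) ∩ circle(D,6.00): a=6.1138, h=5.1596
  candidates: C₊=(7.5265,4.8923) cross=47.346; C₋=(8.3690,-5.3924) cross=-47.346
  mode - wants cross < 0 → take C=(8.3690,-5.3924) (cross=-47.346)
ex = (C−B)/|BC| = (0.8143,-0.5804); ey = (0.5804,0.8143)
P = B + 2.62·ex + -2.98·ey = (2.2583,-4.6966)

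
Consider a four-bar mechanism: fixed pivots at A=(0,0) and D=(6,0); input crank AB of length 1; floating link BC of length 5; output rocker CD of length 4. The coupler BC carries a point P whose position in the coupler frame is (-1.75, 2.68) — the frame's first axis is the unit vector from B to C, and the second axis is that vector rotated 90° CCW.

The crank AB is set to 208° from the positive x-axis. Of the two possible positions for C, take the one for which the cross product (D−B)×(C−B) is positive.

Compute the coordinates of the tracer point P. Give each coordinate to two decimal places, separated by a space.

A=(0,0), D=(6.00,0)
B = A + 1.00·(cos208°, sin208°) = (-0.8829, -0.4695)
|BD| = 6.8989
circle(B,5.00) ∩ circle(D,4.00): a=4.1017, h=2.8593
  candidates: C₊=(3.0147,2.6623) cross=19.726; C₋=(3.4039,-3.0430) cross=-19.726
  mode + wants cross > 0 → take C=(3.0147,2.6623) (cross=19.726)
ex = (C−B)/|BC| = (0.7795,0.6264); ey = (-0.6264,0.7795)
P = B + -1.75·ex + 2.68·ey = (-3.9258,0.5235)

-3.93 0.52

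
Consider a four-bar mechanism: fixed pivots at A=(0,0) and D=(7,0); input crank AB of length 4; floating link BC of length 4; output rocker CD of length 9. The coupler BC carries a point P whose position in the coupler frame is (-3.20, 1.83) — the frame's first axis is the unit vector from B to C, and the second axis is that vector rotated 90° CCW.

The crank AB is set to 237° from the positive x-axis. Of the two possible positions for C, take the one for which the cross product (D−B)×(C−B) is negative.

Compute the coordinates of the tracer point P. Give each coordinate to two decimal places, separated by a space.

A=(0,0), D=(7.00,0)
B = A + 4.00·(cos237°, sin237°) = (-2.1786, -3.3547)
|BD| = 9.7724
circle(B,4.00) ∩ circle(D,9.00): a=1.5605, h=3.6830
  candidates: C₊=(-1.9772,0.6402) cross=35.992; C₋=(0.5514,-6.2782) cross=-35.992
  mode - wants cross < 0 → take C=(0.5514,-6.2782) (cross=-35.992)
ex = (C−B)/|BC| = (0.6825,-0.7309); ey = (0.7309,0.6825)
P = B + -3.20·ex + 1.83·ey = (-3.0250,0.2331)

-3.03 0.23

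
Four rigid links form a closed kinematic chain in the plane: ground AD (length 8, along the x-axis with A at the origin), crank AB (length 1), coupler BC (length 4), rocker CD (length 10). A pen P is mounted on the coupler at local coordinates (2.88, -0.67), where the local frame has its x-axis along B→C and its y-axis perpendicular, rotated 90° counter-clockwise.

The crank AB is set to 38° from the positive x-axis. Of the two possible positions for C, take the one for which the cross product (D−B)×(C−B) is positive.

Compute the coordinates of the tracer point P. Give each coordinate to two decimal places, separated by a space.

0.02 3.47

A=(0,0), D=(8.00,0)
B = A + 1.00·(cos38°, sin38°) = (0.7880, 0.6157)
|BD| = 7.2382
circle(B,4.00) ∩ circle(D,10.00): a=-2.1834, h=3.3515
  candidates: C₊=(-1.1024,4.1407) cross=24.259; C₋=(-1.6726,-2.5380) cross=-24.259
  mode + wants cross > 0 → take C=(-1.1024,4.1407) (cross=24.259)
ex = (C−B)/|BC| = (-0.4726,0.8813); ey = (-0.8813,-0.4726)
P = B + 2.88·ex + -0.67·ey = (0.0173,3.4704)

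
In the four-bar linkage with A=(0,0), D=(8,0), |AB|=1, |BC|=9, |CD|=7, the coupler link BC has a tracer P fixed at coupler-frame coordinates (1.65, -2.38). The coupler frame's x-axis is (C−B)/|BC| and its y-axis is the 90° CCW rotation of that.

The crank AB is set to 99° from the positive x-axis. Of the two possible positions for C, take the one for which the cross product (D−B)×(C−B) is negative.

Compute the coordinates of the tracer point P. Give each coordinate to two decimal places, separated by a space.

-1.14 -1.74

A=(0,0), D=(8.00,0)
B = A + 1.00·(cos99°, sin99°) = (-0.1564, 0.9877)
|BD| = 8.2160
circle(B,9.00) ∩ circle(D,7.00): a=6.0554, h=6.6582
  candidates: C₊=(6.6555,6.8697) cross=54.704; C₋=(5.0547,-6.3502) cross=-54.704
  mode - wants cross < 0 → take C=(5.0547,-6.3502) (cross=-54.704)
ex = (C−B)/|BC| = (0.5790,-0.8153); ey = (0.8153,0.5790)
P = B + 1.65·ex + -2.38·ey = (-1.1415,-1.7356)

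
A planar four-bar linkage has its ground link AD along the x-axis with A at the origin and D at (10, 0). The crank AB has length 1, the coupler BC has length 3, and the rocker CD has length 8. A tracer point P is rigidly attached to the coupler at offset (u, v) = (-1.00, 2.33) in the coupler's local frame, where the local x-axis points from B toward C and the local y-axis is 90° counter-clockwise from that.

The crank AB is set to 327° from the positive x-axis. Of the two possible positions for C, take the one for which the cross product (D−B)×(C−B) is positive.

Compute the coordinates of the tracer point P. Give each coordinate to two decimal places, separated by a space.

A=(0,0), D=(10.00,0)
B = A + 1.00·(cos327°, sin327°) = (0.8387, -0.5446)
|BD| = 9.1775
circle(B,3.00) ∩ circle(D,8.00): a=1.5923, h=2.5426
  candidates: C₊=(2.2773,2.0879) cross=23.334; C₋=(2.5790,-2.9882) cross=-23.334
  mode + wants cross > 0 → take C=(2.2773,2.0879) (cross=23.334)
ex = (C−B)/|BC| = (0.4795,0.8775); ey = (-0.8775,0.4795)
P = B + -1.00·ex + 2.33·ey = (-1.6855,-0.3048)

-1.69 -0.30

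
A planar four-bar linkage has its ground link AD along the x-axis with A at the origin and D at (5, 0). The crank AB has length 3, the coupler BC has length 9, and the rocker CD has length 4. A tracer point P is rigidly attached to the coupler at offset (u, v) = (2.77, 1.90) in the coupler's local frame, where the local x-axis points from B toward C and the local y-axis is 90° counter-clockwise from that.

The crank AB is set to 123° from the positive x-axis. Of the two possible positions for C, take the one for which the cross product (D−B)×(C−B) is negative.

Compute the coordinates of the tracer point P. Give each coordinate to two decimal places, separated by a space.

1.65 1.83

A=(0,0), D=(5.00,0)
B = A + 3.00·(cos123°, sin123°) = (-1.6339, 2.5160)
|BD| = 7.0950
circle(B,9.00) ∩ circle(D,4.00): a=8.1282, h=3.8643
  candidates: C₊=(7.3364,3.2467) cross=27.417; C₋=(4.5957,-3.9795) cross=-27.417
  mode - wants cross < 0 → take C=(4.5957,-3.9795) (cross=-27.417)
ex = (C−B)/|BC| = (0.6922,-0.7217); ey = (0.7217,0.6922)
P = B + 2.77·ex + 1.90·ey = (1.6547,1.8320)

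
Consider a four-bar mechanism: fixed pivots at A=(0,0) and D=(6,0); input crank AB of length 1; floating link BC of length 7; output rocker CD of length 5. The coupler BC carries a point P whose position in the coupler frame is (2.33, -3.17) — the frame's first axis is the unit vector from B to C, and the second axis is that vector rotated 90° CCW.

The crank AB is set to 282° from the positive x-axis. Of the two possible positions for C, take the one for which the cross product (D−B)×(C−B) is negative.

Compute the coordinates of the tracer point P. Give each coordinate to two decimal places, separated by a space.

0.29 -4.91

A=(0,0), D=(6.00,0)
B = A + 1.00·(cos282°, sin282°) = (0.2079, -0.9781)
|BD| = 5.8741
circle(B,7.00) ∩ circle(D,5.00): a=4.9799, h=4.9194
  candidates: C₊=(4.2991,4.7018) cross=28.897; C₋=(5.9375,-4.9996) cross=-28.897
  mode - wants cross < 0 → take C=(5.9375,-4.9996) (cross=-28.897)
ex = (C−B)/|BC| = (0.8185,-0.5745); ey = (0.5745,0.8185)
P = B + 2.33·ex + -3.17·ey = (0.2939,-4.9114)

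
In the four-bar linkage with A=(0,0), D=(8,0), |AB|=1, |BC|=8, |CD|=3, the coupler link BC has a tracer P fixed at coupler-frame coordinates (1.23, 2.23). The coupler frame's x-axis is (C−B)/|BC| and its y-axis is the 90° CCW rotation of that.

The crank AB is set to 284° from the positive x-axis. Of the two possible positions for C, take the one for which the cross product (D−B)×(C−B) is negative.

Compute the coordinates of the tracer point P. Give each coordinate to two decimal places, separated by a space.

2.00 0.87

A=(0,0), D=(8.00,0)
B = A + 1.00·(cos284°, sin284°) = (0.2419, -0.9703)
|BD| = 7.8185
circle(B,8.00) ∩ circle(D,3.00): a=7.4265, h=2.9743
  candidates: C₊=(7.2419,2.9026) cross=23.254; C₋=(7.9802,-2.9999) cross=-23.254
  mode - wants cross < 0 → take C=(7.9802,-2.9999) (cross=-23.254)
ex = (C−B)/|BC| = (0.9673,-0.2537); ey = (0.2537,0.9673)
P = B + 1.23·ex + 2.23·ey = (1.9974,0.8747)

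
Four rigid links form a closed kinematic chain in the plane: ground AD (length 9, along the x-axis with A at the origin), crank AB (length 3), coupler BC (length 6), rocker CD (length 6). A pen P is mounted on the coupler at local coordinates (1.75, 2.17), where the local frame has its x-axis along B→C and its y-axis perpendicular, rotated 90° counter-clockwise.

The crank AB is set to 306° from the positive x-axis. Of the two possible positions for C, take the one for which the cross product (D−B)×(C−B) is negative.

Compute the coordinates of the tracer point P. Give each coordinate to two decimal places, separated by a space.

4.40 -1.51

A=(0,0), D=(9.00,0)
B = A + 3.00·(cos306°, sin306°) = (1.7634, -2.4271)
|BD| = 7.6328
circle(B,6.00) ∩ circle(D,6.00): a=3.8164, h=4.6298
  candidates: C₊=(3.9095,3.1760) cross=35.338; C₋=(6.8538,-5.6030) cross=-35.338
  mode - wants cross < 0 → take C=(6.8538,-5.6030) (cross=-35.338)
ex = (C−B)/|BC| = (0.8484,-0.5293); ey = (0.5293,0.8484)
P = B + 1.75·ex + 2.17·ey = (4.3967,-1.5123)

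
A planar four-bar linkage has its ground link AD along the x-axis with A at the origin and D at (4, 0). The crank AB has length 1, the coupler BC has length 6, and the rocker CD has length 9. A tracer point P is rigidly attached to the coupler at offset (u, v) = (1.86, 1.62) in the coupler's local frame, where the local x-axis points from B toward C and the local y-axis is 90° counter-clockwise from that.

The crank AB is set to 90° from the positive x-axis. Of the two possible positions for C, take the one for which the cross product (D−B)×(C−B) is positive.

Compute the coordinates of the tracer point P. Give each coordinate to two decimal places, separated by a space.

-2.17 2.18

A=(0,0), D=(4.00,0)
B = A + 1.00·(cos90°, sin90°) = (0.0000, 1.0000)
|BD| = 4.1231
circle(B,6.00) ∩ circle(D,9.00): a=-3.3955, h=4.9468
  candidates: C₊=(-2.0943,6.6226) cross=20.396; C₋=(-4.4939,-2.9755) cross=-20.396
  mode + wants cross > 0 → take C=(-2.0943,6.6226) (cross=20.396)
ex = (C−B)/|BC| = (-0.3491,0.9371); ey = (-0.9371,-0.3491)
P = B + 1.86·ex + 1.62·ey = (-2.1674,2.1775)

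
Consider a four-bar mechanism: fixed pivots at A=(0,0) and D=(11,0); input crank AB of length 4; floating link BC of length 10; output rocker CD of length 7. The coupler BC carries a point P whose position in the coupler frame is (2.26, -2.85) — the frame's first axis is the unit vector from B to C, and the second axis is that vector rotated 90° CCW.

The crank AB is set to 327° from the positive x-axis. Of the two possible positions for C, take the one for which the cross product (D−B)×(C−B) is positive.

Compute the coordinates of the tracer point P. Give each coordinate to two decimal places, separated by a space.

6.95 -1.65

A=(0,0), D=(11.00,0)
B = A + 4.00·(cos327°, sin327°) = (3.3547, -2.1786)
|BD| = 7.9497
circle(B,10.00) ∩ circle(D,7.00): a=7.1825, h=6.9578
  candidates: C₊=(8.3555,6.4812) cross=55.312; C₋=(12.1690,-6.9017) cross=-55.312
  mode + wants cross > 0 → take C=(8.3555,6.4812) (cross=55.312)
ex = (C−B)/|BC| = (0.5001,0.8660); ey = (-0.8660,0.5001)
P = B + 2.26·ex + -2.85·ey = (6.9529,-1.6467)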